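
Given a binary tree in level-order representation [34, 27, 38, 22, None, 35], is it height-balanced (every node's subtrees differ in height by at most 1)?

Tree (level-order array): [34, 27, 38, 22, None, 35]
Definition: a tree is height-balanced if, at every node, |h(left) - h(right)| <= 1 (empty subtree has height -1).
Bottom-up per-node check:
  node 22: h_left=-1, h_right=-1, diff=0 [OK], height=0
  node 27: h_left=0, h_right=-1, diff=1 [OK], height=1
  node 35: h_left=-1, h_right=-1, diff=0 [OK], height=0
  node 38: h_left=0, h_right=-1, diff=1 [OK], height=1
  node 34: h_left=1, h_right=1, diff=0 [OK], height=2
All nodes satisfy the balance condition.
Result: Balanced


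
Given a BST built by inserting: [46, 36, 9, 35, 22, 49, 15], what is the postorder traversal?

Tree insertion order: [46, 36, 9, 35, 22, 49, 15]
Tree (level-order array): [46, 36, 49, 9, None, None, None, None, 35, 22, None, 15]
Postorder traversal: [15, 22, 35, 9, 36, 49, 46]


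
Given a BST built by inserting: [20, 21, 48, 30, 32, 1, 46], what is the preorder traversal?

Tree insertion order: [20, 21, 48, 30, 32, 1, 46]
Tree (level-order array): [20, 1, 21, None, None, None, 48, 30, None, None, 32, None, 46]
Preorder traversal: [20, 1, 21, 48, 30, 32, 46]


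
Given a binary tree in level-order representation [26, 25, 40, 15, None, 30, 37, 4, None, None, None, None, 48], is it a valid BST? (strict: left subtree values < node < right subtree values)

Level-order array: [26, 25, 40, 15, None, 30, 37, 4, None, None, None, None, 48]
Validate using subtree bounds (lo, hi): at each node, require lo < value < hi,
then recurse left with hi=value and right with lo=value.
Preorder trace (stopping at first violation):
  at node 26 with bounds (-inf, +inf): OK
  at node 25 with bounds (-inf, 26): OK
  at node 15 with bounds (-inf, 25): OK
  at node 4 with bounds (-inf, 15): OK
  at node 40 with bounds (26, +inf): OK
  at node 30 with bounds (26, 40): OK
  at node 37 with bounds (40, +inf): VIOLATION
Node 37 violates its bound: not (40 < 37 < +inf).
Result: Not a valid BST


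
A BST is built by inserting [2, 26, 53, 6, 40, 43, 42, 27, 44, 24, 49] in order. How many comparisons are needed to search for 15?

Search path for 15: 2 -> 26 -> 6 -> 24
Found: False
Comparisons: 4


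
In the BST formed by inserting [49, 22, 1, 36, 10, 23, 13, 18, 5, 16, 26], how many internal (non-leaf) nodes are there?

Tree built from: [49, 22, 1, 36, 10, 23, 13, 18, 5, 16, 26]
Tree (level-order array): [49, 22, None, 1, 36, None, 10, 23, None, 5, 13, None, 26, None, None, None, 18, None, None, 16]
Rule: An internal node has at least one child.
Per-node child counts:
  node 49: 1 child(ren)
  node 22: 2 child(ren)
  node 1: 1 child(ren)
  node 10: 2 child(ren)
  node 5: 0 child(ren)
  node 13: 1 child(ren)
  node 18: 1 child(ren)
  node 16: 0 child(ren)
  node 36: 1 child(ren)
  node 23: 1 child(ren)
  node 26: 0 child(ren)
Matching nodes: [49, 22, 1, 10, 13, 18, 36, 23]
Count of internal (non-leaf) nodes: 8


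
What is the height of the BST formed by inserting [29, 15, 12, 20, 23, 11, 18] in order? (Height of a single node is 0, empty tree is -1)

Insertion order: [29, 15, 12, 20, 23, 11, 18]
Tree (level-order array): [29, 15, None, 12, 20, 11, None, 18, 23]
Compute height bottom-up (empty subtree = -1):
  height(11) = 1 + max(-1, -1) = 0
  height(12) = 1 + max(0, -1) = 1
  height(18) = 1 + max(-1, -1) = 0
  height(23) = 1 + max(-1, -1) = 0
  height(20) = 1 + max(0, 0) = 1
  height(15) = 1 + max(1, 1) = 2
  height(29) = 1 + max(2, -1) = 3
Height = 3


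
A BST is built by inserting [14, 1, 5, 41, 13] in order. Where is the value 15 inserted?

Starting tree (level order): [14, 1, 41, None, 5, None, None, None, 13]
Insertion path: 14 -> 41
Result: insert 15 as left child of 41
Final tree (level order): [14, 1, 41, None, 5, 15, None, None, 13]


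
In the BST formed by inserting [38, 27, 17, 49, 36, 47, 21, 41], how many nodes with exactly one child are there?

Tree built from: [38, 27, 17, 49, 36, 47, 21, 41]
Tree (level-order array): [38, 27, 49, 17, 36, 47, None, None, 21, None, None, 41]
Rule: These are nodes with exactly 1 non-null child.
Per-node child counts:
  node 38: 2 child(ren)
  node 27: 2 child(ren)
  node 17: 1 child(ren)
  node 21: 0 child(ren)
  node 36: 0 child(ren)
  node 49: 1 child(ren)
  node 47: 1 child(ren)
  node 41: 0 child(ren)
Matching nodes: [17, 49, 47]
Count of nodes with exactly one child: 3


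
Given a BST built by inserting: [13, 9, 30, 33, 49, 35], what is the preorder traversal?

Tree insertion order: [13, 9, 30, 33, 49, 35]
Tree (level-order array): [13, 9, 30, None, None, None, 33, None, 49, 35]
Preorder traversal: [13, 9, 30, 33, 49, 35]


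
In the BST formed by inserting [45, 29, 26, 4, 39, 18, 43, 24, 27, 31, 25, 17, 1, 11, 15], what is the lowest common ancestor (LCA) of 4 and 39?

Tree insertion order: [45, 29, 26, 4, 39, 18, 43, 24, 27, 31, 25, 17, 1, 11, 15]
Tree (level-order array): [45, 29, None, 26, 39, 4, 27, 31, 43, 1, 18, None, None, None, None, None, None, None, None, 17, 24, 11, None, None, 25, None, 15]
In a BST, the LCA of p=4, q=39 is the first node v on the
root-to-leaf path with p <= v <= q (go left if both < v, right if both > v).
Walk from root:
  at 45: both 4 and 39 < 45, go left
  at 29: 4 <= 29 <= 39, this is the LCA
LCA = 29


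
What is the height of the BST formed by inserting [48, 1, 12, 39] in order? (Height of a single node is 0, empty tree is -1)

Insertion order: [48, 1, 12, 39]
Tree (level-order array): [48, 1, None, None, 12, None, 39]
Compute height bottom-up (empty subtree = -1):
  height(39) = 1 + max(-1, -1) = 0
  height(12) = 1 + max(-1, 0) = 1
  height(1) = 1 + max(-1, 1) = 2
  height(48) = 1 + max(2, -1) = 3
Height = 3


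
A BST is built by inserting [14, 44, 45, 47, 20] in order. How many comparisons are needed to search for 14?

Search path for 14: 14
Found: True
Comparisons: 1


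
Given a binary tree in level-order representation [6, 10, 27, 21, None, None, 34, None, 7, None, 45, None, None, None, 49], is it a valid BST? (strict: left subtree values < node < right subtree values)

Level-order array: [6, 10, 27, 21, None, None, 34, None, 7, None, 45, None, None, None, 49]
Validate using subtree bounds (lo, hi): at each node, require lo < value < hi,
then recurse left with hi=value and right with lo=value.
Preorder trace (stopping at first violation):
  at node 6 with bounds (-inf, +inf): OK
  at node 10 with bounds (-inf, 6): VIOLATION
Node 10 violates its bound: not (-inf < 10 < 6).
Result: Not a valid BST


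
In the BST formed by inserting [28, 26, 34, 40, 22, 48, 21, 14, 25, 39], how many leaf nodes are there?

Tree built from: [28, 26, 34, 40, 22, 48, 21, 14, 25, 39]
Tree (level-order array): [28, 26, 34, 22, None, None, 40, 21, 25, 39, 48, 14]
Rule: A leaf has 0 children.
Per-node child counts:
  node 28: 2 child(ren)
  node 26: 1 child(ren)
  node 22: 2 child(ren)
  node 21: 1 child(ren)
  node 14: 0 child(ren)
  node 25: 0 child(ren)
  node 34: 1 child(ren)
  node 40: 2 child(ren)
  node 39: 0 child(ren)
  node 48: 0 child(ren)
Matching nodes: [14, 25, 39, 48]
Count of leaf nodes: 4


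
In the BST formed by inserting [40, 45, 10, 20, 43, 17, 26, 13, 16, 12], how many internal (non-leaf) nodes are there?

Tree built from: [40, 45, 10, 20, 43, 17, 26, 13, 16, 12]
Tree (level-order array): [40, 10, 45, None, 20, 43, None, 17, 26, None, None, 13, None, None, None, 12, 16]
Rule: An internal node has at least one child.
Per-node child counts:
  node 40: 2 child(ren)
  node 10: 1 child(ren)
  node 20: 2 child(ren)
  node 17: 1 child(ren)
  node 13: 2 child(ren)
  node 12: 0 child(ren)
  node 16: 0 child(ren)
  node 26: 0 child(ren)
  node 45: 1 child(ren)
  node 43: 0 child(ren)
Matching nodes: [40, 10, 20, 17, 13, 45]
Count of internal (non-leaf) nodes: 6


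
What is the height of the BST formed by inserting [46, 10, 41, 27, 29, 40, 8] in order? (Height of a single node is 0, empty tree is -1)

Insertion order: [46, 10, 41, 27, 29, 40, 8]
Tree (level-order array): [46, 10, None, 8, 41, None, None, 27, None, None, 29, None, 40]
Compute height bottom-up (empty subtree = -1):
  height(8) = 1 + max(-1, -1) = 0
  height(40) = 1 + max(-1, -1) = 0
  height(29) = 1 + max(-1, 0) = 1
  height(27) = 1 + max(-1, 1) = 2
  height(41) = 1 + max(2, -1) = 3
  height(10) = 1 + max(0, 3) = 4
  height(46) = 1 + max(4, -1) = 5
Height = 5


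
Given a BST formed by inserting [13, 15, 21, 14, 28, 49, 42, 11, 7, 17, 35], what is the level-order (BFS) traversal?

Tree insertion order: [13, 15, 21, 14, 28, 49, 42, 11, 7, 17, 35]
Tree (level-order array): [13, 11, 15, 7, None, 14, 21, None, None, None, None, 17, 28, None, None, None, 49, 42, None, 35]
BFS from the root, enqueuing left then right child of each popped node:
  queue [13] -> pop 13, enqueue [11, 15], visited so far: [13]
  queue [11, 15] -> pop 11, enqueue [7], visited so far: [13, 11]
  queue [15, 7] -> pop 15, enqueue [14, 21], visited so far: [13, 11, 15]
  queue [7, 14, 21] -> pop 7, enqueue [none], visited so far: [13, 11, 15, 7]
  queue [14, 21] -> pop 14, enqueue [none], visited so far: [13, 11, 15, 7, 14]
  queue [21] -> pop 21, enqueue [17, 28], visited so far: [13, 11, 15, 7, 14, 21]
  queue [17, 28] -> pop 17, enqueue [none], visited so far: [13, 11, 15, 7, 14, 21, 17]
  queue [28] -> pop 28, enqueue [49], visited so far: [13, 11, 15, 7, 14, 21, 17, 28]
  queue [49] -> pop 49, enqueue [42], visited so far: [13, 11, 15, 7, 14, 21, 17, 28, 49]
  queue [42] -> pop 42, enqueue [35], visited so far: [13, 11, 15, 7, 14, 21, 17, 28, 49, 42]
  queue [35] -> pop 35, enqueue [none], visited so far: [13, 11, 15, 7, 14, 21, 17, 28, 49, 42, 35]
Result: [13, 11, 15, 7, 14, 21, 17, 28, 49, 42, 35]


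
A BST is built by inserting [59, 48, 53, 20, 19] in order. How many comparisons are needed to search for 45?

Search path for 45: 59 -> 48 -> 20
Found: False
Comparisons: 3


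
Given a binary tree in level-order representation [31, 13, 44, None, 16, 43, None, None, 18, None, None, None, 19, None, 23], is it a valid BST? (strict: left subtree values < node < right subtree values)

Level-order array: [31, 13, 44, None, 16, 43, None, None, 18, None, None, None, 19, None, 23]
Validate using subtree bounds (lo, hi): at each node, require lo < value < hi,
then recurse left with hi=value and right with lo=value.
Preorder trace (stopping at first violation):
  at node 31 with bounds (-inf, +inf): OK
  at node 13 with bounds (-inf, 31): OK
  at node 16 with bounds (13, 31): OK
  at node 18 with bounds (16, 31): OK
  at node 19 with bounds (18, 31): OK
  at node 23 with bounds (19, 31): OK
  at node 44 with bounds (31, +inf): OK
  at node 43 with bounds (31, 44): OK
No violation found at any node.
Result: Valid BST


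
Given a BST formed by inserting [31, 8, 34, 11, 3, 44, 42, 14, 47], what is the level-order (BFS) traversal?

Tree insertion order: [31, 8, 34, 11, 3, 44, 42, 14, 47]
Tree (level-order array): [31, 8, 34, 3, 11, None, 44, None, None, None, 14, 42, 47]
BFS from the root, enqueuing left then right child of each popped node:
  queue [31] -> pop 31, enqueue [8, 34], visited so far: [31]
  queue [8, 34] -> pop 8, enqueue [3, 11], visited so far: [31, 8]
  queue [34, 3, 11] -> pop 34, enqueue [44], visited so far: [31, 8, 34]
  queue [3, 11, 44] -> pop 3, enqueue [none], visited so far: [31, 8, 34, 3]
  queue [11, 44] -> pop 11, enqueue [14], visited so far: [31, 8, 34, 3, 11]
  queue [44, 14] -> pop 44, enqueue [42, 47], visited so far: [31, 8, 34, 3, 11, 44]
  queue [14, 42, 47] -> pop 14, enqueue [none], visited so far: [31, 8, 34, 3, 11, 44, 14]
  queue [42, 47] -> pop 42, enqueue [none], visited so far: [31, 8, 34, 3, 11, 44, 14, 42]
  queue [47] -> pop 47, enqueue [none], visited so far: [31, 8, 34, 3, 11, 44, 14, 42, 47]
Result: [31, 8, 34, 3, 11, 44, 14, 42, 47]


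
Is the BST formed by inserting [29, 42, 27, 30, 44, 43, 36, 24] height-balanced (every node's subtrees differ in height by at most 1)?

Tree (level-order array): [29, 27, 42, 24, None, 30, 44, None, None, None, 36, 43]
Definition: a tree is height-balanced if, at every node, |h(left) - h(right)| <= 1 (empty subtree has height -1).
Bottom-up per-node check:
  node 24: h_left=-1, h_right=-1, diff=0 [OK], height=0
  node 27: h_left=0, h_right=-1, diff=1 [OK], height=1
  node 36: h_left=-1, h_right=-1, diff=0 [OK], height=0
  node 30: h_left=-1, h_right=0, diff=1 [OK], height=1
  node 43: h_left=-1, h_right=-1, diff=0 [OK], height=0
  node 44: h_left=0, h_right=-1, diff=1 [OK], height=1
  node 42: h_left=1, h_right=1, diff=0 [OK], height=2
  node 29: h_left=1, h_right=2, diff=1 [OK], height=3
All nodes satisfy the balance condition.
Result: Balanced


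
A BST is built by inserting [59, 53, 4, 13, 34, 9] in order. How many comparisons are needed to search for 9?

Search path for 9: 59 -> 53 -> 4 -> 13 -> 9
Found: True
Comparisons: 5


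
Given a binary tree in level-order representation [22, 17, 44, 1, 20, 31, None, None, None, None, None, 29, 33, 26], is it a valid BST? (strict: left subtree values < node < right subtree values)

Level-order array: [22, 17, 44, 1, 20, 31, None, None, None, None, None, 29, 33, 26]
Validate using subtree bounds (lo, hi): at each node, require lo < value < hi,
then recurse left with hi=value and right with lo=value.
Preorder trace (stopping at first violation):
  at node 22 with bounds (-inf, +inf): OK
  at node 17 with bounds (-inf, 22): OK
  at node 1 with bounds (-inf, 17): OK
  at node 20 with bounds (17, 22): OK
  at node 44 with bounds (22, +inf): OK
  at node 31 with bounds (22, 44): OK
  at node 29 with bounds (22, 31): OK
  at node 26 with bounds (22, 29): OK
  at node 33 with bounds (31, 44): OK
No violation found at any node.
Result: Valid BST


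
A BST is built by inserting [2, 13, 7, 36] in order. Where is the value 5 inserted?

Starting tree (level order): [2, None, 13, 7, 36]
Insertion path: 2 -> 13 -> 7
Result: insert 5 as left child of 7
Final tree (level order): [2, None, 13, 7, 36, 5]


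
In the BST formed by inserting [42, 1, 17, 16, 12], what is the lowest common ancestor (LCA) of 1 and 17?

Tree insertion order: [42, 1, 17, 16, 12]
Tree (level-order array): [42, 1, None, None, 17, 16, None, 12]
In a BST, the LCA of p=1, q=17 is the first node v on the
root-to-leaf path with p <= v <= q (go left if both < v, right if both > v).
Walk from root:
  at 42: both 1 and 17 < 42, go left
  at 1: 1 <= 1 <= 17, this is the LCA
LCA = 1


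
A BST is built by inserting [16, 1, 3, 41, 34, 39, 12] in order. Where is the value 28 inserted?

Starting tree (level order): [16, 1, 41, None, 3, 34, None, None, 12, None, 39]
Insertion path: 16 -> 41 -> 34
Result: insert 28 as left child of 34
Final tree (level order): [16, 1, 41, None, 3, 34, None, None, 12, 28, 39]


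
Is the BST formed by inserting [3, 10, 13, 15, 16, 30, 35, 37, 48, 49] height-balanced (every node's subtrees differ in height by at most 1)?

Tree (level-order array): [3, None, 10, None, 13, None, 15, None, 16, None, 30, None, 35, None, 37, None, 48, None, 49]
Definition: a tree is height-balanced if, at every node, |h(left) - h(right)| <= 1 (empty subtree has height -1).
Bottom-up per-node check:
  node 49: h_left=-1, h_right=-1, diff=0 [OK], height=0
  node 48: h_left=-1, h_right=0, diff=1 [OK], height=1
  node 37: h_left=-1, h_right=1, diff=2 [FAIL (|-1-1|=2 > 1)], height=2
  node 35: h_left=-1, h_right=2, diff=3 [FAIL (|-1-2|=3 > 1)], height=3
  node 30: h_left=-1, h_right=3, diff=4 [FAIL (|-1-3|=4 > 1)], height=4
  node 16: h_left=-1, h_right=4, diff=5 [FAIL (|-1-4|=5 > 1)], height=5
  node 15: h_left=-1, h_right=5, diff=6 [FAIL (|-1-5|=6 > 1)], height=6
  node 13: h_left=-1, h_right=6, diff=7 [FAIL (|-1-6|=7 > 1)], height=7
  node 10: h_left=-1, h_right=7, diff=8 [FAIL (|-1-7|=8 > 1)], height=8
  node 3: h_left=-1, h_right=8, diff=9 [FAIL (|-1-8|=9 > 1)], height=9
Node 37 violates the condition: |-1 - 1| = 2 > 1.
Result: Not balanced


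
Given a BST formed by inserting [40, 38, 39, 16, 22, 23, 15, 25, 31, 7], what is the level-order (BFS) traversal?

Tree insertion order: [40, 38, 39, 16, 22, 23, 15, 25, 31, 7]
Tree (level-order array): [40, 38, None, 16, 39, 15, 22, None, None, 7, None, None, 23, None, None, None, 25, None, 31]
BFS from the root, enqueuing left then right child of each popped node:
  queue [40] -> pop 40, enqueue [38], visited so far: [40]
  queue [38] -> pop 38, enqueue [16, 39], visited so far: [40, 38]
  queue [16, 39] -> pop 16, enqueue [15, 22], visited so far: [40, 38, 16]
  queue [39, 15, 22] -> pop 39, enqueue [none], visited so far: [40, 38, 16, 39]
  queue [15, 22] -> pop 15, enqueue [7], visited so far: [40, 38, 16, 39, 15]
  queue [22, 7] -> pop 22, enqueue [23], visited so far: [40, 38, 16, 39, 15, 22]
  queue [7, 23] -> pop 7, enqueue [none], visited so far: [40, 38, 16, 39, 15, 22, 7]
  queue [23] -> pop 23, enqueue [25], visited so far: [40, 38, 16, 39, 15, 22, 7, 23]
  queue [25] -> pop 25, enqueue [31], visited so far: [40, 38, 16, 39, 15, 22, 7, 23, 25]
  queue [31] -> pop 31, enqueue [none], visited so far: [40, 38, 16, 39, 15, 22, 7, 23, 25, 31]
Result: [40, 38, 16, 39, 15, 22, 7, 23, 25, 31]


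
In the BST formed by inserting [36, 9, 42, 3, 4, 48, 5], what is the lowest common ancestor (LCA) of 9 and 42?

Tree insertion order: [36, 9, 42, 3, 4, 48, 5]
Tree (level-order array): [36, 9, 42, 3, None, None, 48, None, 4, None, None, None, 5]
In a BST, the LCA of p=9, q=42 is the first node v on the
root-to-leaf path with p <= v <= q (go left if both < v, right if both > v).
Walk from root:
  at 36: 9 <= 36 <= 42, this is the LCA
LCA = 36


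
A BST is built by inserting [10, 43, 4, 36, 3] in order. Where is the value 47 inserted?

Starting tree (level order): [10, 4, 43, 3, None, 36]
Insertion path: 10 -> 43
Result: insert 47 as right child of 43
Final tree (level order): [10, 4, 43, 3, None, 36, 47]


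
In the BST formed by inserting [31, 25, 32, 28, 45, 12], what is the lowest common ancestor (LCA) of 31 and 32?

Tree insertion order: [31, 25, 32, 28, 45, 12]
Tree (level-order array): [31, 25, 32, 12, 28, None, 45]
In a BST, the LCA of p=31, q=32 is the first node v on the
root-to-leaf path with p <= v <= q (go left if both < v, right if both > v).
Walk from root:
  at 31: 31 <= 31 <= 32, this is the LCA
LCA = 31


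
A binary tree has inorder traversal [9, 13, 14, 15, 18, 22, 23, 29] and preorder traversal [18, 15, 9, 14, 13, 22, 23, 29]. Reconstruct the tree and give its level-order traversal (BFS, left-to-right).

Inorder:  [9, 13, 14, 15, 18, 22, 23, 29]
Preorder: [18, 15, 9, 14, 13, 22, 23, 29]
Algorithm: preorder visits root first, so consume preorder in order;
for each root, split the current inorder slice at that value into
left-subtree inorder and right-subtree inorder, then recurse.
Recursive splits:
  root=18; inorder splits into left=[9, 13, 14, 15], right=[22, 23, 29]
  root=15; inorder splits into left=[9, 13, 14], right=[]
  root=9; inorder splits into left=[], right=[13, 14]
  root=14; inorder splits into left=[13], right=[]
  root=13; inorder splits into left=[], right=[]
  root=22; inorder splits into left=[], right=[23, 29]
  root=23; inorder splits into left=[], right=[29]
  root=29; inorder splits into left=[], right=[]
Reconstructed level-order: [18, 15, 22, 9, 23, 14, 29, 13]


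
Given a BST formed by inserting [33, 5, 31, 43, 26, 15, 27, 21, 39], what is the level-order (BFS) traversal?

Tree insertion order: [33, 5, 31, 43, 26, 15, 27, 21, 39]
Tree (level-order array): [33, 5, 43, None, 31, 39, None, 26, None, None, None, 15, 27, None, 21]
BFS from the root, enqueuing left then right child of each popped node:
  queue [33] -> pop 33, enqueue [5, 43], visited so far: [33]
  queue [5, 43] -> pop 5, enqueue [31], visited so far: [33, 5]
  queue [43, 31] -> pop 43, enqueue [39], visited so far: [33, 5, 43]
  queue [31, 39] -> pop 31, enqueue [26], visited so far: [33, 5, 43, 31]
  queue [39, 26] -> pop 39, enqueue [none], visited so far: [33, 5, 43, 31, 39]
  queue [26] -> pop 26, enqueue [15, 27], visited so far: [33, 5, 43, 31, 39, 26]
  queue [15, 27] -> pop 15, enqueue [21], visited so far: [33, 5, 43, 31, 39, 26, 15]
  queue [27, 21] -> pop 27, enqueue [none], visited so far: [33, 5, 43, 31, 39, 26, 15, 27]
  queue [21] -> pop 21, enqueue [none], visited so far: [33, 5, 43, 31, 39, 26, 15, 27, 21]
Result: [33, 5, 43, 31, 39, 26, 15, 27, 21]


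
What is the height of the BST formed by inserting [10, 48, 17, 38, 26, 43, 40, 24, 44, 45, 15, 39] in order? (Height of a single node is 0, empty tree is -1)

Insertion order: [10, 48, 17, 38, 26, 43, 40, 24, 44, 45, 15, 39]
Tree (level-order array): [10, None, 48, 17, None, 15, 38, None, None, 26, 43, 24, None, 40, 44, None, None, 39, None, None, 45]
Compute height bottom-up (empty subtree = -1):
  height(15) = 1 + max(-1, -1) = 0
  height(24) = 1 + max(-1, -1) = 0
  height(26) = 1 + max(0, -1) = 1
  height(39) = 1 + max(-1, -1) = 0
  height(40) = 1 + max(0, -1) = 1
  height(45) = 1 + max(-1, -1) = 0
  height(44) = 1 + max(-1, 0) = 1
  height(43) = 1 + max(1, 1) = 2
  height(38) = 1 + max(1, 2) = 3
  height(17) = 1 + max(0, 3) = 4
  height(48) = 1 + max(4, -1) = 5
  height(10) = 1 + max(-1, 5) = 6
Height = 6


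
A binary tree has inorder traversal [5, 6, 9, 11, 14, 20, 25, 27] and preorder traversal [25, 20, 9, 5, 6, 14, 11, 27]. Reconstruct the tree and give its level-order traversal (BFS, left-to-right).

Inorder:  [5, 6, 9, 11, 14, 20, 25, 27]
Preorder: [25, 20, 9, 5, 6, 14, 11, 27]
Algorithm: preorder visits root first, so consume preorder in order;
for each root, split the current inorder slice at that value into
left-subtree inorder and right-subtree inorder, then recurse.
Recursive splits:
  root=25; inorder splits into left=[5, 6, 9, 11, 14, 20], right=[27]
  root=20; inorder splits into left=[5, 6, 9, 11, 14], right=[]
  root=9; inorder splits into left=[5, 6], right=[11, 14]
  root=5; inorder splits into left=[], right=[6]
  root=6; inorder splits into left=[], right=[]
  root=14; inorder splits into left=[11], right=[]
  root=11; inorder splits into left=[], right=[]
  root=27; inorder splits into left=[], right=[]
Reconstructed level-order: [25, 20, 27, 9, 5, 14, 6, 11]


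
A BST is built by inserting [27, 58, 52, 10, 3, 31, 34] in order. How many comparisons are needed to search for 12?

Search path for 12: 27 -> 10
Found: False
Comparisons: 2


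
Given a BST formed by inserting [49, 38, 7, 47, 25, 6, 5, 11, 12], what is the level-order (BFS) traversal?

Tree insertion order: [49, 38, 7, 47, 25, 6, 5, 11, 12]
Tree (level-order array): [49, 38, None, 7, 47, 6, 25, None, None, 5, None, 11, None, None, None, None, 12]
BFS from the root, enqueuing left then right child of each popped node:
  queue [49] -> pop 49, enqueue [38], visited so far: [49]
  queue [38] -> pop 38, enqueue [7, 47], visited so far: [49, 38]
  queue [7, 47] -> pop 7, enqueue [6, 25], visited so far: [49, 38, 7]
  queue [47, 6, 25] -> pop 47, enqueue [none], visited so far: [49, 38, 7, 47]
  queue [6, 25] -> pop 6, enqueue [5], visited so far: [49, 38, 7, 47, 6]
  queue [25, 5] -> pop 25, enqueue [11], visited so far: [49, 38, 7, 47, 6, 25]
  queue [5, 11] -> pop 5, enqueue [none], visited so far: [49, 38, 7, 47, 6, 25, 5]
  queue [11] -> pop 11, enqueue [12], visited so far: [49, 38, 7, 47, 6, 25, 5, 11]
  queue [12] -> pop 12, enqueue [none], visited so far: [49, 38, 7, 47, 6, 25, 5, 11, 12]
Result: [49, 38, 7, 47, 6, 25, 5, 11, 12]


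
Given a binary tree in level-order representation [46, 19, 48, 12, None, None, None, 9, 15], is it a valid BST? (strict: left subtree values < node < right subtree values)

Level-order array: [46, 19, 48, 12, None, None, None, 9, 15]
Validate using subtree bounds (lo, hi): at each node, require lo < value < hi,
then recurse left with hi=value and right with lo=value.
Preorder trace (stopping at first violation):
  at node 46 with bounds (-inf, +inf): OK
  at node 19 with bounds (-inf, 46): OK
  at node 12 with bounds (-inf, 19): OK
  at node 9 with bounds (-inf, 12): OK
  at node 15 with bounds (12, 19): OK
  at node 48 with bounds (46, +inf): OK
No violation found at any node.
Result: Valid BST


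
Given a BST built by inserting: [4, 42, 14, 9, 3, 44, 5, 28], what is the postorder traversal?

Tree insertion order: [4, 42, 14, 9, 3, 44, 5, 28]
Tree (level-order array): [4, 3, 42, None, None, 14, 44, 9, 28, None, None, 5]
Postorder traversal: [3, 5, 9, 28, 14, 44, 42, 4]


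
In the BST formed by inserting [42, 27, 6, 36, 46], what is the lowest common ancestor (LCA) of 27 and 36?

Tree insertion order: [42, 27, 6, 36, 46]
Tree (level-order array): [42, 27, 46, 6, 36]
In a BST, the LCA of p=27, q=36 is the first node v on the
root-to-leaf path with p <= v <= q (go left if both < v, right if both > v).
Walk from root:
  at 42: both 27 and 36 < 42, go left
  at 27: 27 <= 27 <= 36, this is the LCA
LCA = 27


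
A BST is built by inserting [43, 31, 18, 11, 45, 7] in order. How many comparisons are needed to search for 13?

Search path for 13: 43 -> 31 -> 18 -> 11
Found: False
Comparisons: 4


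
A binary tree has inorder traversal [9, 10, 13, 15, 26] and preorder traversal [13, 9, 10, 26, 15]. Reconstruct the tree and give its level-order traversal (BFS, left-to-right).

Inorder:  [9, 10, 13, 15, 26]
Preorder: [13, 9, 10, 26, 15]
Algorithm: preorder visits root first, so consume preorder in order;
for each root, split the current inorder slice at that value into
left-subtree inorder and right-subtree inorder, then recurse.
Recursive splits:
  root=13; inorder splits into left=[9, 10], right=[15, 26]
  root=9; inorder splits into left=[], right=[10]
  root=10; inorder splits into left=[], right=[]
  root=26; inorder splits into left=[15], right=[]
  root=15; inorder splits into left=[], right=[]
Reconstructed level-order: [13, 9, 26, 10, 15]


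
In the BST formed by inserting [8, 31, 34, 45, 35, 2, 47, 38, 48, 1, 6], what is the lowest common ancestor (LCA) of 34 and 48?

Tree insertion order: [8, 31, 34, 45, 35, 2, 47, 38, 48, 1, 6]
Tree (level-order array): [8, 2, 31, 1, 6, None, 34, None, None, None, None, None, 45, 35, 47, None, 38, None, 48]
In a BST, the LCA of p=34, q=48 is the first node v on the
root-to-leaf path with p <= v <= q (go left if both < v, right if both > v).
Walk from root:
  at 8: both 34 and 48 > 8, go right
  at 31: both 34 and 48 > 31, go right
  at 34: 34 <= 34 <= 48, this is the LCA
LCA = 34


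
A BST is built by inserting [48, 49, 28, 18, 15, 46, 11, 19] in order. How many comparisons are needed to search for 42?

Search path for 42: 48 -> 28 -> 46
Found: False
Comparisons: 3


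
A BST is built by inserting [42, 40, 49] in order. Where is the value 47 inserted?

Starting tree (level order): [42, 40, 49]
Insertion path: 42 -> 49
Result: insert 47 as left child of 49
Final tree (level order): [42, 40, 49, None, None, 47]


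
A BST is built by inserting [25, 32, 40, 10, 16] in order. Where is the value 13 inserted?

Starting tree (level order): [25, 10, 32, None, 16, None, 40]
Insertion path: 25 -> 10 -> 16
Result: insert 13 as left child of 16
Final tree (level order): [25, 10, 32, None, 16, None, 40, 13]


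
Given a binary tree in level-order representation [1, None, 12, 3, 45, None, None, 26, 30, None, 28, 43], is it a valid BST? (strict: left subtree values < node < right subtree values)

Level-order array: [1, None, 12, 3, 45, None, None, 26, 30, None, 28, 43]
Validate using subtree bounds (lo, hi): at each node, require lo < value < hi,
then recurse left with hi=value and right with lo=value.
Preorder trace (stopping at first violation):
  at node 1 with bounds (-inf, +inf): OK
  at node 12 with bounds (1, +inf): OK
  at node 3 with bounds (1, 12): OK
  at node 45 with bounds (12, +inf): OK
  at node 26 with bounds (12, 45): OK
  at node 28 with bounds (26, 45): OK
  at node 30 with bounds (45, +inf): VIOLATION
Node 30 violates its bound: not (45 < 30 < +inf).
Result: Not a valid BST


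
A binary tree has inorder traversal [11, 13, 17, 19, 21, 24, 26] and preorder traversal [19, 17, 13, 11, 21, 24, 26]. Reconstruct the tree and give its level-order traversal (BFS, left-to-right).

Inorder:  [11, 13, 17, 19, 21, 24, 26]
Preorder: [19, 17, 13, 11, 21, 24, 26]
Algorithm: preorder visits root first, so consume preorder in order;
for each root, split the current inorder slice at that value into
left-subtree inorder and right-subtree inorder, then recurse.
Recursive splits:
  root=19; inorder splits into left=[11, 13, 17], right=[21, 24, 26]
  root=17; inorder splits into left=[11, 13], right=[]
  root=13; inorder splits into left=[11], right=[]
  root=11; inorder splits into left=[], right=[]
  root=21; inorder splits into left=[], right=[24, 26]
  root=24; inorder splits into left=[], right=[26]
  root=26; inorder splits into left=[], right=[]
Reconstructed level-order: [19, 17, 21, 13, 24, 11, 26]


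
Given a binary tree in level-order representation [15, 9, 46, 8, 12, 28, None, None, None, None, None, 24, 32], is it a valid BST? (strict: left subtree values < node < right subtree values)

Level-order array: [15, 9, 46, 8, 12, 28, None, None, None, None, None, 24, 32]
Validate using subtree bounds (lo, hi): at each node, require lo < value < hi,
then recurse left with hi=value and right with lo=value.
Preorder trace (stopping at first violation):
  at node 15 with bounds (-inf, +inf): OK
  at node 9 with bounds (-inf, 15): OK
  at node 8 with bounds (-inf, 9): OK
  at node 12 with bounds (9, 15): OK
  at node 46 with bounds (15, +inf): OK
  at node 28 with bounds (15, 46): OK
  at node 24 with bounds (15, 28): OK
  at node 32 with bounds (28, 46): OK
No violation found at any node.
Result: Valid BST


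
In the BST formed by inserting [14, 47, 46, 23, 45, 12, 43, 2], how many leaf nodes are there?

Tree built from: [14, 47, 46, 23, 45, 12, 43, 2]
Tree (level-order array): [14, 12, 47, 2, None, 46, None, None, None, 23, None, None, 45, 43]
Rule: A leaf has 0 children.
Per-node child counts:
  node 14: 2 child(ren)
  node 12: 1 child(ren)
  node 2: 0 child(ren)
  node 47: 1 child(ren)
  node 46: 1 child(ren)
  node 23: 1 child(ren)
  node 45: 1 child(ren)
  node 43: 0 child(ren)
Matching nodes: [2, 43]
Count of leaf nodes: 2


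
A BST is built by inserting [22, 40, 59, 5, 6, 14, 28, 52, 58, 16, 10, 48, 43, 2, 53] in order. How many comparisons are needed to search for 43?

Search path for 43: 22 -> 40 -> 59 -> 52 -> 48 -> 43
Found: True
Comparisons: 6


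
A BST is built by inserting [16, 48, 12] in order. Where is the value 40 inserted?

Starting tree (level order): [16, 12, 48]
Insertion path: 16 -> 48
Result: insert 40 as left child of 48
Final tree (level order): [16, 12, 48, None, None, 40]


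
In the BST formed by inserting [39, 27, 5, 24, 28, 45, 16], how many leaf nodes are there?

Tree built from: [39, 27, 5, 24, 28, 45, 16]
Tree (level-order array): [39, 27, 45, 5, 28, None, None, None, 24, None, None, 16]
Rule: A leaf has 0 children.
Per-node child counts:
  node 39: 2 child(ren)
  node 27: 2 child(ren)
  node 5: 1 child(ren)
  node 24: 1 child(ren)
  node 16: 0 child(ren)
  node 28: 0 child(ren)
  node 45: 0 child(ren)
Matching nodes: [16, 28, 45]
Count of leaf nodes: 3


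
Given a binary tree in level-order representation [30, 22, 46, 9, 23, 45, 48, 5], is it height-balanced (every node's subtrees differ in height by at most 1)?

Tree (level-order array): [30, 22, 46, 9, 23, 45, 48, 5]
Definition: a tree is height-balanced if, at every node, |h(left) - h(right)| <= 1 (empty subtree has height -1).
Bottom-up per-node check:
  node 5: h_left=-1, h_right=-1, diff=0 [OK], height=0
  node 9: h_left=0, h_right=-1, diff=1 [OK], height=1
  node 23: h_left=-1, h_right=-1, diff=0 [OK], height=0
  node 22: h_left=1, h_right=0, diff=1 [OK], height=2
  node 45: h_left=-1, h_right=-1, diff=0 [OK], height=0
  node 48: h_left=-1, h_right=-1, diff=0 [OK], height=0
  node 46: h_left=0, h_right=0, diff=0 [OK], height=1
  node 30: h_left=2, h_right=1, diff=1 [OK], height=3
All nodes satisfy the balance condition.
Result: Balanced


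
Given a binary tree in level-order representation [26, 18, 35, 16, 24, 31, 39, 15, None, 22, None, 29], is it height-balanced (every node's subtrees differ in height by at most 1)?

Tree (level-order array): [26, 18, 35, 16, 24, 31, 39, 15, None, 22, None, 29]
Definition: a tree is height-balanced if, at every node, |h(left) - h(right)| <= 1 (empty subtree has height -1).
Bottom-up per-node check:
  node 15: h_left=-1, h_right=-1, diff=0 [OK], height=0
  node 16: h_left=0, h_right=-1, diff=1 [OK], height=1
  node 22: h_left=-1, h_right=-1, diff=0 [OK], height=0
  node 24: h_left=0, h_right=-1, diff=1 [OK], height=1
  node 18: h_left=1, h_right=1, diff=0 [OK], height=2
  node 29: h_left=-1, h_right=-1, diff=0 [OK], height=0
  node 31: h_left=0, h_right=-1, diff=1 [OK], height=1
  node 39: h_left=-1, h_right=-1, diff=0 [OK], height=0
  node 35: h_left=1, h_right=0, diff=1 [OK], height=2
  node 26: h_left=2, h_right=2, diff=0 [OK], height=3
All nodes satisfy the balance condition.
Result: Balanced


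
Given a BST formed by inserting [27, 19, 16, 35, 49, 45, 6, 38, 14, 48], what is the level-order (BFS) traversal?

Tree insertion order: [27, 19, 16, 35, 49, 45, 6, 38, 14, 48]
Tree (level-order array): [27, 19, 35, 16, None, None, 49, 6, None, 45, None, None, 14, 38, 48]
BFS from the root, enqueuing left then right child of each popped node:
  queue [27] -> pop 27, enqueue [19, 35], visited so far: [27]
  queue [19, 35] -> pop 19, enqueue [16], visited so far: [27, 19]
  queue [35, 16] -> pop 35, enqueue [49], visited so far: [27, 19, 35]
  queue [16, 49] -> pop 16, enqueue [6], visited so far: [27, 19, 35, 16]
  queue [49, 6] -> pop 49, enqueue [45], visited so far: [27, 19, 35, 16, 49]
  queue [6, 45] -> pop 6, enqueue [14], visited so far: [27, 19, 35, 16, 49, 6]
  queue [45, 14] -> pop 45, enqueue [38, 48], visited so far: [27, 19, 35, 16, 49, 6, 45]
  queue [14, 38, 48] -> pop 14, enqueue [none], visited so far: [27, 19, 35, 16, 49, 6, 45, 14]
  queue [38, 48] -> pop 38, enqueue [none], visited so far: [27, 19, 35, 16, 49, 6, 45, 14, 38]
  queue [48] -> pop 48, enqueue [none], visited so far: [27, 19, 35, 16, 49, 6, 45, 14, 38, 48]
Result: [27, 19, 35, 16, 49, 6, 45, 14, 38, 48]


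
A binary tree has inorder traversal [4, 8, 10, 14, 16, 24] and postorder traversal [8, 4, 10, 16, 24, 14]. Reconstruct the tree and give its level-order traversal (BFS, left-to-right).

Inorder:   [4, 8, 10, 14, 16, 24]
Postorder: [8, 4, 10, 16, 24, 14]
Algorithm: postorder visits root last, so walk postorder right-to-left;
each value is the root of the current inorder slice — split it at that
value, recurse on the right subtree first, then the left.
Recursive splits:
  root=14; inorder splits into left=[4, 8, 10], right=[16, 24]
  root=24; inorder splits into left=[16], right=[]
  root=16; inorder splits into left=[], right=[]
  root=10; inorder splits into left=[4, 8], right=[]
  root=4; inorder splits into left=[], right=[8]
  root=8; inorder splits into left=[], right=[]
Reconstructed level-order: [14, 10, 24, 4, 16, 8]


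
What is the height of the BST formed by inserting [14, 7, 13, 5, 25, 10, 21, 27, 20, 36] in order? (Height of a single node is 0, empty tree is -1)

Insertion order: [14, 7, 13, 5, 25, 10, 21, 27, 20, 36]
Tree (level-order array): [14, 7, 25, 5, 13, 21, 27, None, None, 10, None, 20, None, None, 36]
Compute height bottom-up (empty subtree = -1):
  height(5) = 1 + max(-1, -1) = 0
  height(10) = 1 + max(-1, -1) = 0
  height(13) = 1 + max(0, -1) = 1
  height(7) = 1 + max(0, 1) = 2
  height(20) = 1 + max(-1, -1) = 0
  height(21) = 1 + max(0, -1) = 1
  height(36) = 1 + max(-1, -1) = 0
  height(27) = 1 + max(-1, 0) = 1
  height(25) = 1 + max(1, 1) = 2
  height(14) = 1 + max(2, 2) = 3
Height = 3


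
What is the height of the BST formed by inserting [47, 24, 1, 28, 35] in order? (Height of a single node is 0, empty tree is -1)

Insertion order: [47, 24, 1, 28, 35]
Tree (level-order array): [47, 24, None, 1, 28, None, None, None, 35]
Compute height bottom-up (empty subtree = -1):
  height(1) = 1 + max(-1, -1) = 0
  height(35) = 1 + max(-1, -1) = 0
  height(28) = 1 + max(-1, 0) = 1
  height(24) = 1 + max(0, 1) = 2
  height(47) = 1 + max(2, -1) = 3
Height = 3


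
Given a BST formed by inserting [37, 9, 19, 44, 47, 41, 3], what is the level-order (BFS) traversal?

Tree insertion order: [37, 9, 19, 44, 47, 41, 3]
Tree (level-order array): [37, 9, 44, 3, 19, 41, 47]
BFS from the root, enqueuing left then right child of each popped node:
  queue [37] -> pop 37, enqueue [9, 44], visited so far: [37]
  queue [9, 44] -> pop 9, enqueue [3, 19], visited so far: [37, 9]
  queue [44, 3, 19] -> pop 44, enqueue [41, 47], visited so far: [37, 9, 44]
  queue [3, 19, 41, 47] -> pop 3, enqueue [none], visited so far: [37, 9, 44, 3]
  queue [19, 41, 47] -> pop 19, enqueue [none], visited so far: [37, 9, 44, 3, 19]
  queue [41, 47] -> pop 41, enqueue [none], visited so far: [37, 9, 44, 3, 19, 41]
  queue [47] -> pop 47, enqueue [none], visited so far: [37, 9, 44, 3, 19, 41, 47]
Result: [37, 9, 44, 3, 19, 41, 47]


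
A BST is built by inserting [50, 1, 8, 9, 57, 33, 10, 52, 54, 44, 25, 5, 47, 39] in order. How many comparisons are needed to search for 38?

Search path for 38: 50 -> 1 -> 8 -> 9 -> 33 -> 44 -> 39
Found: False
Comparisons: 7


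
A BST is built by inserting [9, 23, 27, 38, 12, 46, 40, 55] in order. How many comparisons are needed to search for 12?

Search path for 12: 9 -> 23 -> 12
Found: True
Comparisons: 3


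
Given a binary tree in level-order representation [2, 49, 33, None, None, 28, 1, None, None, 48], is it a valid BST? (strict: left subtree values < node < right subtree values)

Level-order array: [2, 49, 33, None, None, 28, 1, None, None, 48]
Validate using subtree bounds (lo, hi): at each node, require lo < value < hi,
then recurse left with hi=value and right with lo=value.
Preorder trace (stopping at first violation):
  at node 2 with bounds (-inf, +inf): OK
  at node 49 with bounds (-inf, 2): VIOLATION
Node 49 violates its bound: not (-inf < 49 < 2).
Result: Not a valid BST


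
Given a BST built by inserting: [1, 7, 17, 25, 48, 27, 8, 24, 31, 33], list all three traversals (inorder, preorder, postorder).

Tree insertion order: [1, 7, 17, 25, 48, 27, 8, 24, 31, 33]
Tree (level-order array): [1, None, 7, None, 17, 8, 25, None, None, 24, 48, None, None, 27, None, None, 31, None, 33]
Inorder (L, root, R): [1, 7, 8, 17, 24, 25, 27, 31, 33, 48]
Preorder (root, L, R): [1, 7, 17, 8, 25, 24, 48, 27, 31, 33]
Postorder (L, R, root): [8, 24, 33, 31, 27, 48, 25, 17, 7, 1]


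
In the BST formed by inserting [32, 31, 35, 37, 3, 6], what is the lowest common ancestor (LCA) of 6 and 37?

Tree insertion order: [32, 31, 35, 37, 3, 6]
Tree (level-order array): [32, 31, 35, 3, None, None, 37, None, 6]
In a BST, the LCA of p=6, q=37 is the first node v on the
root-to-leaf path with p <= v <= q (go left if both < v, right if both > v).
Walk from root:
  at 32: 6 <= 32 <= 37, this is the LCA
LCA = 32


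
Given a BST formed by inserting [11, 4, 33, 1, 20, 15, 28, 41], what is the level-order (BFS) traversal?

Tree insertion order: [11, 4, 33, 1, 20, 15, 28, 41]
Tree (level-order array): [11, 4, 33, 1, None, 20, 41, None, None, 15, 28]
BFS from the root, enqueuing left then right child of each popped node:
  queue [11] -> pop 11, enqueue [4, 33], visited so far: [11]
  queue [4, 33] -> pop 4, enqueue [1], visited so far: [11, 4]
  queue [33, 1] -> pop 33, enqueue [20, 41], visited so far: [11, 4, 33]
  queue [1, 20, 41] -> pop 1, enqueue [none], visited so far: [11, 4, 33, 1]
  queue [20, 41] -> pop 20, enqueue [15, 28], visited so far: [11, 4, 33, 1, 20]
  queue [41, 15, 28] -> pop 41, enqueue [none], visited so far: [11, 4, 33, 1, 20, 41]
  queue [15, 28] -> pop 15, enqueue [none], visited so far: [11, 4, 33, 1, 20, 41, 15]
  queue [28] -> pop 28, enqueue [none], visited so far: [11, 4, 33, 1, 20, 41, 15, 28]
Result: [11, 4, 33, 1, 20, 41, 15, 28]
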